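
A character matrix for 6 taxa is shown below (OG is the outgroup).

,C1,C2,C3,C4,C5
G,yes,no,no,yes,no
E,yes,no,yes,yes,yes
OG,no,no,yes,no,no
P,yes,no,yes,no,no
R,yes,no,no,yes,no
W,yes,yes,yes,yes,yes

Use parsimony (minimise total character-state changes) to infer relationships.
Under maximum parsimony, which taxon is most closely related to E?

W

Character polarity is set by the outgroup: the derived state is whichever differs from the outgroup's state, so for C3 the derived state is 'no', and for the remaining characters it is 'yes'.
All ingroup taxa share the derived state 'yes' for C1; it defines the ingroup but does not resolve relationships within it.
C2 (derived state 'yes') is unique to W (autapomorphy; uninformative for grouping).
Only G and R show the derived state 'no' for C3, supporting them as a clade.
C4: derived state 'yes' in E, G, R, and W only — synapomorphy for {E, G, R, W}.
C5 (derived state 'yes') is shared by E and W — a synapomorphy uniting that clade.
Most parsimonious ingroup topology: (((R,G),(W,E)),P).
E and W form a cherry on this tree, so they are sister taxa.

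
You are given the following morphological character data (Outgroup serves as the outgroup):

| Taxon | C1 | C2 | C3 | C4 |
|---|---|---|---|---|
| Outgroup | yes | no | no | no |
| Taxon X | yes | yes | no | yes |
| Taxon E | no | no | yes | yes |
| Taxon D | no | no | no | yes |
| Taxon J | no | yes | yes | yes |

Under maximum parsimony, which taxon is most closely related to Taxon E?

Character polarity is set by the outgroup: the derived state is whichever differs from the outgroup's state, so for C1 the derived state is 'no', and for the remaining characters it is 'yes'.
C1 (derived state 'no') is shared by Taxon D, Taxon E, and Taxon J — a synapomorphy uniting that clade.
C2 groups Taxon J and Taxon X, which is incompatible with the clades supported by the remaining characters; treating it as convergent (homoplasy) costs fewer steps than any alternative tree.
C3 (derived state 'yes') is shared by Taxon E and Taxon J — a synapomorphy uniting that clade.
All ingroup taxa share the derived state 'yes' for C4; it defines the ingroup but does not resolve relationships within it.
Most parsimonious ingroup topology: (Taxon X,((Taxon E,Taxon J),Taxon D)).
Taxon E and Taxon J form a cherry on this tree, so they are sister taxa.

Taxon J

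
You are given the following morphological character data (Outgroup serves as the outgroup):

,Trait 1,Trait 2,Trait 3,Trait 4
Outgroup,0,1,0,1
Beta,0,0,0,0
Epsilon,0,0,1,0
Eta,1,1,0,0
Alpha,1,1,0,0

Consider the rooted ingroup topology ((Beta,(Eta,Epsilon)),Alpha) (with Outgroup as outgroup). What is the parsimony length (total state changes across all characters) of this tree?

6

Map each character onto ((Beta,(Eta,Epsilon)),Alpha) (rooted by Outgroup) and count the minimum state changes it requires (Fitch parsimony):
Trait 1: 2; Trait 2: 2; Trait 3: 1; Trait 4: 1.
Total tree length = 6.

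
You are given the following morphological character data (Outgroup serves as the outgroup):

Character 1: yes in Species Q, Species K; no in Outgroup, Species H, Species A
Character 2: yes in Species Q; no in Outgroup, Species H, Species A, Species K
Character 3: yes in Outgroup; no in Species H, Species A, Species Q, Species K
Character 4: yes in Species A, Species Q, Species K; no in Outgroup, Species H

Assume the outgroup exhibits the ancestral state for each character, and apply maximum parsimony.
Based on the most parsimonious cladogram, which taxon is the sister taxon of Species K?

Character polarity is set by the outgroup: the derived state is whichever differs from the outgroup's state, so for Character 3 the derived state is 'no', and for the remaining characters it is 'yes'.
Only Species K and Species Q show the derived state 'yes' for Character 1, supporting them as a clade.
Character 2 (derived state 'yes') is unique to Species Q (autapomorphy; uninformative for grouping).
All ingroup taxa share the derived state 'no' for Character 3; it defines the ingroup but does not resolve relationships within it.
Character 4: derived state 'yes' in Species A, Species K, and Species Q only — synapomorphy for {Species A, Species K, Species Q}.
Most parsimonious ingroup topology: (Species H,(Species A,(Species Q,Species K))).
Species K and Species Q form a cherry on this tree, so they are sister taxa.

Species Q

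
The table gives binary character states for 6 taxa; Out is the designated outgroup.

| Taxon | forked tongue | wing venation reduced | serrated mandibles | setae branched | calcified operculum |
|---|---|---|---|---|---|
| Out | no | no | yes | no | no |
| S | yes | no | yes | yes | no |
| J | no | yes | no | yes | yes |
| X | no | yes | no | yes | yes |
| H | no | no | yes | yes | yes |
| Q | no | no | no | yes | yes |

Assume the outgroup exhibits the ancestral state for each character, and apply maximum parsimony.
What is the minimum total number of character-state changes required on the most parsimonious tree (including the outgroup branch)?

5

Character polarity is set by the outgroup: the derived state is whichever differs from the outgroup's state, so for serrated mandibles the derived state is 'no', and for the remaining characters it is 'yes'.
forked tongue (derived state 'yes') is unique to S (autapomorphy; uninformative for grouping).
wing venation reduced: derived state 'yes' in J and X only — synapomorphy for {J, X}.
Only J, Q, and X show the derived state 'no' for serrated mandibles, supporting them as a clade.
setae branched (derived state 'yes') is shared by all ingroup taxa — unites the whole ingroup.
Only H, J, Q, and X show the derived state 'yes' for calcified operculum, supporting them as a clade.
Most parsimonious ingroup topology: (S,(((J,X),Q),H)).
Changes per character on this tree: forked tongue: 1; wing venation reduced: 1; serrated mandibles: 1; setae branched: 1; calcified operculum: 1.
Total = 5.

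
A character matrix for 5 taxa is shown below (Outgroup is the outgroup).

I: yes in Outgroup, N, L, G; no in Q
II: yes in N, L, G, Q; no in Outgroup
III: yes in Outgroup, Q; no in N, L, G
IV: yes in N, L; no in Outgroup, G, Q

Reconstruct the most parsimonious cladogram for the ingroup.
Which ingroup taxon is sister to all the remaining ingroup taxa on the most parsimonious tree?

Character polarity is set by the outgroup: the derived state is whichever differs from the outgroup's state, so for I, III the derived state is 'no', and for the remaining characters it is 'yes'.
I (derived state 'no') is unique to Q (autapomorphy; uninformative for grouping).
All ingroup taxa share the derived state 'yes' for II; it defines the ingroup but does not resolve relationships within it.
III (derived state 'no') is shared by G, L, and N — a synapomorphy uniting that clade.
IV (derived state 'yes') is shared by L and N — a synapomorphy uniting that clade.
Most parsimonious ingroup topology: (((N,L),G),Q).
Q is sister to the clade containing all other ingroup taxa, so it is the earliest-diverging (most basal) ingroup lineage.

Q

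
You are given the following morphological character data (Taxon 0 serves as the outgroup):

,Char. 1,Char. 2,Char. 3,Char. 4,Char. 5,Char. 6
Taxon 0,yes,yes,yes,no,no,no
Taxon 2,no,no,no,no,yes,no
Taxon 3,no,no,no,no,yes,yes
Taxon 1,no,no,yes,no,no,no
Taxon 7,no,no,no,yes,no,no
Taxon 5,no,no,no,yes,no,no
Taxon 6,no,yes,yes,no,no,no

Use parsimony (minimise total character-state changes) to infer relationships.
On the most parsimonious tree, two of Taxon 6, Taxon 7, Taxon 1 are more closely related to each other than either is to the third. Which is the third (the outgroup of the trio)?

Character polarity is set by the outgroup: the derived state is whichever differs from the outgroup's state, so for Char. 1, Char. 2, Char. 3 the derived state is 'no', and for the remaining characters it is 'yes'.
All ingroup taxa share the derived state 'no' for Char. 1; it defines the ingroup but does not resolve relationships within it.
Char. 2: derived state 'no' in Taxon 1, Taxon 2, Taxon 3, Taxon 5, and Taxon 7 only — synapomorphy for {Taxon 1, Taxon 2, Taxon 3, Taxon 5, Taxon 7}.
Only Taxon 2, Taxon 3, Taxon 5, and Taxon 7 show the derived state 'no' for Char. 3, supporting them as a clade.
Char. 4: derived state 'yes' in Taxon 5 and Taxon 7 only — synapomorphy for {Taxon 5, Taxon 7}.
Only Taxon 2 and Taxon 3 show the derived state 'yes' for Char. 5, supporting them as a clade.
Char. 6: derived state 'yes' in Taxon 3 only — an autapomorphy, so it tells us nothing about relationships among taxa.
Most parsimonious ingroup topology: ((((Taxon 2,Taxon 3),(Taxon 7,Taxon 5)),Taxon 1),Taxon 6).
Taxon 1 and Taxon 7 share a more recent common ancestor with each other than either does with Taxon 6, so Taxon 6 is the least closely related of the three.

Taxon 6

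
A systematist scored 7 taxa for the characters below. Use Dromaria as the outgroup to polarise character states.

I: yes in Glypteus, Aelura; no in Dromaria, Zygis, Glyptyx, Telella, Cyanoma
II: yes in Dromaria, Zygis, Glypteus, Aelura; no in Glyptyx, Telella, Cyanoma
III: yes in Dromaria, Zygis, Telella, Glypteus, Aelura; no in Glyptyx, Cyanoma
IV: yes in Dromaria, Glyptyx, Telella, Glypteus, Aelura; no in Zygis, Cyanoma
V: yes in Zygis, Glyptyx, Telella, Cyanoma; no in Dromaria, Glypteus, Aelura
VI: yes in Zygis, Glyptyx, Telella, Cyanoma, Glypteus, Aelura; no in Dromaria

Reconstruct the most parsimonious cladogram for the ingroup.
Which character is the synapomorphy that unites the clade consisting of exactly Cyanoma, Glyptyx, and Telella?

II

Character polarity is set by the outgroup: the derived state is whichever differs from the outgroup's state, so for II, III, IV the derived state is 'no', and for the remaining characters it is 'yes'.
I (derived state 'yes') is shared by Aelura and Glypteus — a synapomorphy uniting that clade.
Only Cyanoma, Glyptyx, and Telella show the derived state 'no' for II, supporting them as a clade.
III: derived state 'no' in Cyanoma and Glyptyx only — synapomorphy for {Cyanoma, Glyptyx}.
IV groups Cyanoma and Zygis, which is incompatible with the clades supported by the remaining characters; treating it as convergent (homoplasy) costs fewer steps than any alternative tree.
V (derived state 'yes') is shared by Cyanoma, Glyptyx, Telella, and Zygis — a synapomorphy uniting that clade.
VI (derived state 'yes') is shared by all ingroup taxa — unites the whole ingroup.
Most parsimonious ingroup topology: ((Zygis,((Glyptyx,Cyanoma),Telella)),(Glypteus,Aelura)).
The clade {Cyanoma, Glyptyx, Telella} is supported by II: its derived state 'no' occurs in exactly those taxa and in no other taxon (including the outgroup).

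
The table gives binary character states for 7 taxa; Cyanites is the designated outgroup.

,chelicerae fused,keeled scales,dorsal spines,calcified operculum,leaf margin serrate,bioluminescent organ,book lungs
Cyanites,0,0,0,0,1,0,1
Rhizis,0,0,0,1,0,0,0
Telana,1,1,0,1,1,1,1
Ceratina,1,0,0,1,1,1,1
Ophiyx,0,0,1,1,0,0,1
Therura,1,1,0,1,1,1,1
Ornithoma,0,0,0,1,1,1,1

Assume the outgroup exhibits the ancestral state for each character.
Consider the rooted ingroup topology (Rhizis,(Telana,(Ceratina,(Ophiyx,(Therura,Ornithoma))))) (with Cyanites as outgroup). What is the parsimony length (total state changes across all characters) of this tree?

Map each character onto (Rhizis,(Telana,(Ceratina,(Ophiyx,(Therura,Ornithoma))))) (rooted by Cyanites) and count the minimum state changes it requires (Fitch parsimony):
chelicerae fused: 3; keeled scales: 2; dorsal spines: 1; calcified operculum: 1; leaf margin serrate: 2; bioluminescent organ: 2; book lungs: 1.
Total tree length = 12.

12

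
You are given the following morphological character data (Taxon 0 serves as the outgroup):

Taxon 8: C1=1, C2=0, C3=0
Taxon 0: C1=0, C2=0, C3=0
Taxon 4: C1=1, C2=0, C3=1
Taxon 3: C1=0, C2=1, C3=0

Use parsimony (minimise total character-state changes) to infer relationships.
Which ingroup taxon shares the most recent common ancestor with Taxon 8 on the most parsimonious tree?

Taxon 4

The outgroup has state '0' for every character, so '1' is the derived state throughout.
Only Taxon 4 and Taxon 8 show the derived state '1' for C1, supporting them as a clade.
C2: derived state '1' in Taxon 3 only — an autapomorphy, so it tells us nothing about relationships among taxa.
C3 (derived state '1') is unique to Taxon 4 (autapomorphy; uninformative for grouping).
Most parsimonious ingroup topology: ((Taxon 8,Taxon 4),Taxon 3).
Taxon 8 and Taxon 4 form a cherry on this tree, so they are sister taxa.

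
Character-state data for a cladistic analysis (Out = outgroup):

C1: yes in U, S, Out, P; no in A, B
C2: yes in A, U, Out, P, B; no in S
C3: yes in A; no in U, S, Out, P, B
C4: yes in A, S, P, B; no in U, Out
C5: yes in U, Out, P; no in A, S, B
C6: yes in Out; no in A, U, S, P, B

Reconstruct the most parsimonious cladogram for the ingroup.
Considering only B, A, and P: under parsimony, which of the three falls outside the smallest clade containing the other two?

P

Character polarity is set by the outgroup: the derived state is whichever differs from the outgroup's state, so for C1, C2, C5, C6 the derived state is 'no', and for the remaining characters it is 'yes'.
C1: derived state 'no' in A and B only — synapomorphy for {A, B}.
C2: derived state 'no' in S only — an autapomorphy, so it tells us nothing about relationships among taxa.
C3 (derived state 'yes') is unique to A (autapomorphy; uninformative for grouping).
C4: derived state 'yes' in A, B, P, and S only — synapomorphy for {A, B, P, S}.
Only A, B, and S show the derived state 'no' for C5, supporting them as a clade.
All ingroup taxa share the derived state 'no' for C6; it defines the ingroup but does not resolve relationships within it.
Most parsimonious ingroup topology: (U,(((A,B),S),P)).
B and A share a more recent common ancestor with each other than either does with P, so P is the least closely related of the three.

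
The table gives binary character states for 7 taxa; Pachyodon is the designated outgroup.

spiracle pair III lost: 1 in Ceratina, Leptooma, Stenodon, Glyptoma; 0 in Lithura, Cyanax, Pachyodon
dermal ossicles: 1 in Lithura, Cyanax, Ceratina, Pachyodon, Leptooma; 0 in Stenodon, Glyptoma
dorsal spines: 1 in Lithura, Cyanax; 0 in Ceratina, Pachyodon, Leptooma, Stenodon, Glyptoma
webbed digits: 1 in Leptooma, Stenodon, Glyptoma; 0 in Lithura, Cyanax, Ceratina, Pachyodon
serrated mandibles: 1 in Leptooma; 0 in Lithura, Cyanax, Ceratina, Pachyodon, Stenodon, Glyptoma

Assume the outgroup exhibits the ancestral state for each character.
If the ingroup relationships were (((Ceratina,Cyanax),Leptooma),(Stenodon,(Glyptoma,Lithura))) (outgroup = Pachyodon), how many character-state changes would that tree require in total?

11

Map each character onto (((Ceratina,Cyanax),Leptooma),(Stenodon,(Glyptoma,Lithura))) (rooted by Pachyodon) and count the minimum state changes it requires (Fitch parsimony):
spiracle pair III lost: 3; dermal ossicles: 2; dorsal spines: 2; webbed digits: 3; serrated mandibles: 1.
Total tree length = 11.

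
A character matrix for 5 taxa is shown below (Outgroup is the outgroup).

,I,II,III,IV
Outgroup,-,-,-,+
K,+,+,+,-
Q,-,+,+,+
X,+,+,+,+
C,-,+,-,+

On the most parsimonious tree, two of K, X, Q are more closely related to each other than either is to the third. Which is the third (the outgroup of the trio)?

Q

Character polarity is set by the outgroup: the derived state is whichever differs from the outgroup's state, so for IV the derived state is '-', and for the remaining characters it is '+'.
I: derived state '+' in K and X only — synapomorphy for {K, X}.
II (derived state '+') is shared by all ingroup taxa — unites the whole ingroup.
III: derived state '+' in K, Q, and X only — synapomorphy for {K, Q, X}.
IV: derived state '-' in K only — an autapomorphy, so it tells us nothing about relationships among taxa.
Most parsimonious ingroup topology: (((K,X),Q),C).
X and K share a more recent common ancestor with each other than either does with Q, so Q is the least closely related of the three.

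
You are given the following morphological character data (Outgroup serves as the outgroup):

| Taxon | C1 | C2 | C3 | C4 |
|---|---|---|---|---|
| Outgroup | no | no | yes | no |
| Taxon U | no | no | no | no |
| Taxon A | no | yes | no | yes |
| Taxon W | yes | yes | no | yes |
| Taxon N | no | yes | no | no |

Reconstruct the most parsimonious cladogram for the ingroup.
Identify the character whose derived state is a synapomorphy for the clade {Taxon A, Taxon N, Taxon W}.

Character polarity is set by the outgroup: the derived state is whichever differs from the outgroup's state, so for C3 the derived state is 'no', and for the remaining characters it is 'yes'.
C1: derived state 'yes' in Taxon W only — an autapomorphy, so it tells us nothing about relationships among taxa.
C2 (derived state 'yes') is shared by Taxon A, Taxon N, and Taxon W — a synapomorphy uniting that clade.
C3 (derived state 'no') is shared by all ingroup taxa — unites the whole ingroup.
C4: derived state 'yes' in Taxon A and Taxon W only — synapomorphy for {Taxon A, Taxon W}.
Most parsimonious ingroup topology: (((Taxon A,Taxon W),Taxon N),Taxon U).
The clade {Taxon A, Taxon N, Taxon W} is supported by C2: its derived state 'yes' occurs in exactly those taxa and in no other taxon (including the outgroup).

C2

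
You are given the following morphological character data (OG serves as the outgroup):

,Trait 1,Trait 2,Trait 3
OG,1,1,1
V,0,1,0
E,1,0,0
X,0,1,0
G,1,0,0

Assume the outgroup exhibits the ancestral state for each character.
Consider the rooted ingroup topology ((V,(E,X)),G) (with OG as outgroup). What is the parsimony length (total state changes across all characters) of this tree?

Map each character onto ((V,(E,X)),G) (rooted by OG) and count the minimum state changes it requires (Fitch parsimony):
Trait 1: 2; Trait 2: 2; Trait 3: 1.
Total tree length = 5.

5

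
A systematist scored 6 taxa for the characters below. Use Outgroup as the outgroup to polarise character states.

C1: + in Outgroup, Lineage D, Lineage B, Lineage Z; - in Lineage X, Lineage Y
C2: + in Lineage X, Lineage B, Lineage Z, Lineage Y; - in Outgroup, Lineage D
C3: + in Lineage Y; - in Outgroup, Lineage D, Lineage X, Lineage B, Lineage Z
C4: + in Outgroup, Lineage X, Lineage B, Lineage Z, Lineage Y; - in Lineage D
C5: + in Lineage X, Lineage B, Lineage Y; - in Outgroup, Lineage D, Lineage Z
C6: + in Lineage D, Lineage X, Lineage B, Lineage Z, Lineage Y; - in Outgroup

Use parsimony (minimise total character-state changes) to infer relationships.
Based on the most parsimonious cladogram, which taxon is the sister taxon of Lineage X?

Character polarity is set by the outgroup: the derived state is whichever differs from the outgroup's state, so for C1, C4 the derived state is '-', and for the remaining characters it is '+'.
Only Lineage X and Lineage Y show the derived state '-' for C1, supporting them as a clade.
C2 (derived state '+') is shared by Lineage B, Lineage X, Lineage Y, and Lineage Z — a synapomorphy uniting that clade.
C3 (derived state '+') is unique to Lineage Y (autapomorphy; uninformative for grouping).
C4: derived state '-' in Lineage D only — an autapomorphy, so it tells us nothing about relationships among taxa.
C5 (derived state '+') is shared by Lineage B, Lineage X, and Lineage Y — a synapomorphy uniting that clade.
All ingroup taxa share the derived state '+' for C6; it defines the ingroup but does not resolve relationships within it.
Most parsimonious ingroup topology: (Lineage D,(((Lineage X,Lineage Y),Lineage B),Lineage Z)).
Lineage X and Lineage Y form a cherry on this tree, so they are sister taxa.

Lineage Y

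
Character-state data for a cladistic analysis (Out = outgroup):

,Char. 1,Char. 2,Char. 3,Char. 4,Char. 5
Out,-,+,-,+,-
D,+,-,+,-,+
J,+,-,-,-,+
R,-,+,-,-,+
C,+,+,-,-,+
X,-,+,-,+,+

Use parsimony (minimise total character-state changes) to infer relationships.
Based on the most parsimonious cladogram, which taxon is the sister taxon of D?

J

Character polarity is set by the outgroup: the derived state is whichever differs from the outgroup's state, so for Char. 2, Char. 4 the derived state is '-', and for the remaining characters it is '+'.
Char. 1 (derived state '+') is shared by C, D, and J — a synapomorphy uniting that clade.
Only D and J show the derived state '-' for Char. 2, supporting them as a clade.
Char. 3: derived state '+' in D only — an autapomorphy, so it tells us nothing about relationships among taxa.
Char. 4: derived state '-' in C, D, J, and R only — synapomorphy for {C, D, J, R}.
All ingroup taxa share the derived state '+' for Char. 5; it defines the ingroup but does not resolve relationships within it.
Most parsimonious ingroup topology: ((((D,J),C),R),X).
D and J form a cherry on this tree, so they are sister taxa.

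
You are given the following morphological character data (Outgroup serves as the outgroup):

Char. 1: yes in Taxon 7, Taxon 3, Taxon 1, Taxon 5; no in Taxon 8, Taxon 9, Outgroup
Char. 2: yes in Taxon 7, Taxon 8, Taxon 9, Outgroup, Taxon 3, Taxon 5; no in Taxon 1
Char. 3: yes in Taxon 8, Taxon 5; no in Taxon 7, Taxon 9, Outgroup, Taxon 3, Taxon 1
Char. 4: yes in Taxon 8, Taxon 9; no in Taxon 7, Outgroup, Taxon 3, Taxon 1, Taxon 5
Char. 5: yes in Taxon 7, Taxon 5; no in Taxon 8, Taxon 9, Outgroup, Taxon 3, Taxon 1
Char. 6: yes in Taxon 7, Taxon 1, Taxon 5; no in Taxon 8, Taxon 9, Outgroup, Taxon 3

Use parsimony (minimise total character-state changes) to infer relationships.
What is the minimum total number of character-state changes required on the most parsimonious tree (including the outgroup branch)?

7

Character polarity is set by the outgroup: the derived state is whichever differs from the outgroup's state, so for Char. 2 the derived state is 'no', and for the remaining characters it is 'yes'.
Only Taxon 1, Taxon 3, Taxon 5, and Taxon 7 show the derived state 'yes' for Char. 1, supporting them as a clade.
Char. 2 (derived state 'no') is unique to Taxon 1 (autapomorphy; uninformative for grouping).
Char. 3 (state 'yes') occurs in Taxon 5 and Taxon 8 but conflicts with the nesting implied by the other characters — most parsimoniously interpreted as homoplasy.
Char. 4: derived state 'yes' in Taxon 8 and Taxon 9 only — synapomorphy for {Taxon 8, Taxon 9}.
Only Taxon 5 and Taxon 7 show the derived state 'yes' for Char. 5, supporting them as a clade.
Char. 6 (derived state 'yes') is shared by Taxon 1, Taxon 5, and Taxon 7 — a synapomorphy uniting that clade.
Most parsimonious ingroup topology: ((Taxon 3,((Taxon 5,Taxon 7),Taxon 1)),(Taxon 8,Taxon 9)).
Changes per character on this tree: Char. 1: 1; Char. 2: 1; Char. 3: 2; Char. 4: 1; Char. 5: 1; Char. 6: 1.
Total = 7.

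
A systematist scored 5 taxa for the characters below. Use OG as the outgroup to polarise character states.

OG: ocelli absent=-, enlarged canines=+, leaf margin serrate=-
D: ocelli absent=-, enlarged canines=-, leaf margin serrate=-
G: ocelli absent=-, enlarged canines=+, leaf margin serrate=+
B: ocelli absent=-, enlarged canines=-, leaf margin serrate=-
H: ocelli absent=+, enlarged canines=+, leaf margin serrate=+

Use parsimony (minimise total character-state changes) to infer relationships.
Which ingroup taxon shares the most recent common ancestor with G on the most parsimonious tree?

H

Character polarity is set by the outgroup: the derived state is whichever differs from the outgroup's state, so for enlarged canines the derived state is '-', and for the remaining characters it is '+'.
ocelli absent: derived state '+' in H only — an autapomorphy, so it tells us nothing about relationships among taxa.
enlarged canines (derived state '-') is shared by B and D — a synapomorphy uniting that clade.
leaf margin serrate: derived state '+' in G and H only — synapomorphy for {G, H}.
Most parsimonious ingroup topology: ((D,B),(G,H)).
G and H form a cherry on this tree, so they are sister taxa.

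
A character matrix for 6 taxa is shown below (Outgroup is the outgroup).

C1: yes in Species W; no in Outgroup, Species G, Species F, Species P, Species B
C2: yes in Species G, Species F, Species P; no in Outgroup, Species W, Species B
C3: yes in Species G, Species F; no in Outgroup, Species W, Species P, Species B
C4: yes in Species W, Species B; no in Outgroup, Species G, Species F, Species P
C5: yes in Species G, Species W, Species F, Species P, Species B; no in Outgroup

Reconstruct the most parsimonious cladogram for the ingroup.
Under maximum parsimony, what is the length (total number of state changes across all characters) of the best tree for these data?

The outgroup has state 'no' for every character, so 'yes' is the derived state throughout.
C1: derived state 'yes' in Species W only — an autapomorphy, so it tells us nothing about relationships among taxa.
C2 (derived state 'yes') is shared by Species F, Species G, and Species P — a synapomorphy uniting that clade.
C3: derived state 'yes' in Species F and Species G only — synapomorphy for {Species F, Species G}.
C4: derived state 'yes' in Species B and Species W only — synapomorphy for {Species B, Species W}.
All ingroup taxa share the derived state 'yes' for C5; it defines the ingroup but does not resolve relationships within it.
Most parsimonious ingroup topology: (((Species G,Species F),Species P),(Species W,Species B)).
Changes per character on this tree: C1: 1; C2: 1; C3: 1; C4: 1; C5: 1.
Total = 5.

5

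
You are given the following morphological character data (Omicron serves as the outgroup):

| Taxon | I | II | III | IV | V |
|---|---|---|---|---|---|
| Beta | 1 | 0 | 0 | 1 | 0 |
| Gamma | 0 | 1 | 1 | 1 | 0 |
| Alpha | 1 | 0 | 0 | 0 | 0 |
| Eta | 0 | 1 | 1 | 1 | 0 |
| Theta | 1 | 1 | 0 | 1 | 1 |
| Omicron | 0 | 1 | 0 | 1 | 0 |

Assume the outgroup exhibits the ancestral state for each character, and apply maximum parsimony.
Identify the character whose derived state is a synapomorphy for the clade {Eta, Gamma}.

Character polarity is set by the outgroup: the derived state is whichever differs from the outgroup's state, so for II, IV the derived state is '0', and for the remaining characters it is '1'.
Only Alpha, Beta, and Theta show the derived state '1' for I, supporting them as a clade.
Only Alpha and Beta show the derived state '0' for II, supporting them as a clade.
III: derived state '1' in Eta and Gamma only — synapomorphy for {Eta, Gamma}.
IV: derived state '0' in Alpha only — an autapomorphy, so it tells us nothing about relationships among taxa.
V (derived state '1') is unique to Theta (autapomorphy; uninformative for grouping).
Most parsimonious ingroup topology: (((Beta,Alpha),Theta),(Eta,Gamma)).
The clade {Eta, Gamma} is supported by III: its derived state '1' occurs in exactly those taxa and in no other taxon (including the outgroup).

III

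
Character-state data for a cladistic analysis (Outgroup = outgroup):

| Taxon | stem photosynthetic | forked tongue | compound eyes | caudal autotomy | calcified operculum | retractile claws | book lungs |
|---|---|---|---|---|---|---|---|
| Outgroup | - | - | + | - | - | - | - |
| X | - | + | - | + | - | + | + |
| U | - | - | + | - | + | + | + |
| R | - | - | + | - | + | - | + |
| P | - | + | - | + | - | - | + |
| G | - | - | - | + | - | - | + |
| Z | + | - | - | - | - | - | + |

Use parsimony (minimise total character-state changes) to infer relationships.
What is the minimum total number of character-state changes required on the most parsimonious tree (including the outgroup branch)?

Character polarity is set by the outgroup: the derived state is whichever differs from the outgroup's state, so for compound eyes the derived state is '-', and for the remaining characters it is '+'.
stem photosynthetic: derived state '+' in Z only — an autapomorphy, so it tells us nothing about relationships among taxa.
forked tongue (derived state '+') is shared by P and X — a synapomorphy uniting that clade.
compound eyes (derived state '-') is shared by G, P, X, and Z — a synapomorphy uniting that clade.
Only G, P, and X show the derived state '+' for caudal autotomy, supporting them as a clade.
calcified operculum (derived state '+') is shared by R and U — a synapomorphy uniting that clade.
retractile claws groups U and X, which is incompatible with the clades supported by the remaining characters; treating it as convergent (homoplasy) costs fewer steps than any alternative tree.
All ingroup taxa share the derived state '+' for book lungs; it defines the ingroup but does not resolve relationships within it.
Most parsimonious ingroup topology: ((((X,P),G),Z),(U,R)).
Changes per character on this tree: stem photosynthetic: 1; forked tongue: 1; compound eyes: 1; caudal autotomy: 1; calcified operculum: 1; retractile claws: 2; book lungs: 1.
Total = 8.

8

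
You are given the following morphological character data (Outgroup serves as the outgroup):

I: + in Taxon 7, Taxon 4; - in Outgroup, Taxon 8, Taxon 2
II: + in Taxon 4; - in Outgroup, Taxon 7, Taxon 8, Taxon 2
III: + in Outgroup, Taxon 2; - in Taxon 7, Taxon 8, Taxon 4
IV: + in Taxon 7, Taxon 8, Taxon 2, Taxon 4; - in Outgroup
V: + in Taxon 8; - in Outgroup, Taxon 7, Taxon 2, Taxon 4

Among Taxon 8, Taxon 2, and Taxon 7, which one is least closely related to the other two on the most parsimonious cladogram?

Taxon 2

Character polarity is set by the outgroup: the derived state is whichever differs from the outgroup's state, so for III the derived state is '-', and for the remaining characters it is '+'.
I: derived state '+' in Taxon 4 and Taxon 7 only — synapomorphy for {Taxon 4, Taxon 7}.
II: derived state '+' in Taxon 4 only — an autapomorphy, so it tells us nothing about relationships among taxa.
III: derived state '-' in Taxon 4, Taxon 7, and Taxon 8 only — synapomorphy for {Taxon 4, Taxon 7, Taxon 8}.
All ingroup taxa share the derived state '+' for IV; it defines the ingroup but does not resolve relationships within it.
V (derived state '+') is unique to Taxon 8 (autapomorphy; uninformative for grouping).
Most parsimonious ingroup topology: (((Taxon 7,Taxon 4),Taxon 8),Taxon 2).
Taxon 8 and Taxon 7 share a more recent common ancestor with each other than either does with Taxon 2, so Taxon 2 is the least closely related of the three.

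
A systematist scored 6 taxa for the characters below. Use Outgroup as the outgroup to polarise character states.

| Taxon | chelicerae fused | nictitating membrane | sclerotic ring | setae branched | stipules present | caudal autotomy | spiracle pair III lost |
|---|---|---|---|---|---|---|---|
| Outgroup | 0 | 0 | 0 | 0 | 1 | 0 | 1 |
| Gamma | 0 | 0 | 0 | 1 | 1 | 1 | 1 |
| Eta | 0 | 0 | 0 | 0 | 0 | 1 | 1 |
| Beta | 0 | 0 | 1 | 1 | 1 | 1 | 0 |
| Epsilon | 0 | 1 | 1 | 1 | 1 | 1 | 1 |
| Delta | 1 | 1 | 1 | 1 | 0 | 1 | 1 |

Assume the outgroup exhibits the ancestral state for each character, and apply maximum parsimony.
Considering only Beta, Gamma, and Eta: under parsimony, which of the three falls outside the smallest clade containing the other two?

Eta

Character polarity is set by the outgroup: the derived state is whichever differs from the outgroup's state, so for stipules present, spiracle pair III lost the derived state is '0', and for the remaining characters it is '1'.
chelicerae fused (derived state '1') is unique to Delta (autapomorphy; uninformative for grouping).
nictitating membrane: derived state '1' in Delta and Epsilon only — synapomorphy for {Delta, Epsilon}.
sclerotic ring: derived state '1' in Beta, Delta, and Epsilon only — synapomorphy for {Beta, Delta, Epsilon}.
Only Beta, Delta, Epsilon, and Gamma show the derived state '1' for setae branched, supporting them as a clade.
stipules present (state '0') occurs in Delta and Eta but conflicts with the nesting implied by the other characters — most parsimoniously interpreted as homoplasy.
All ingroup taxa share the derived state '1' for caudal autotomy; it defines the ingroup but does not resolve relationships within it.
spiracle pair III lost (derived state '0') is unique to Beta (autapomorphy; uninformative for grouping).
Most parsimonious ingroup topology: ((Gamma,(Beta,(Epsilon,Delta))),Eta).
Beta and Gamma share a more recent common ancestor with each other than either does with Eta, so Eta is the least closely related of the three.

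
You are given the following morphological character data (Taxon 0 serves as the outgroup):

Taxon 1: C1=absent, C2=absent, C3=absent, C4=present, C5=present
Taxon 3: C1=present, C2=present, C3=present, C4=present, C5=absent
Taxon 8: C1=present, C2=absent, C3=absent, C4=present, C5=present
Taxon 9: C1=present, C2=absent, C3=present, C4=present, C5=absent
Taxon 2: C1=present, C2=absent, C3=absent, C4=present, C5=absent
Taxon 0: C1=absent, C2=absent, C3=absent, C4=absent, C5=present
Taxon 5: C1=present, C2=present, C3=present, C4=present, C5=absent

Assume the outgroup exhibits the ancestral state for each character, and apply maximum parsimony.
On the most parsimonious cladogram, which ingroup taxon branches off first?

Character polarity is set by the outgroup: the derived state is whichever differs from the outgroup's state, so for C5 the derived state is 'absent', and for the remaining characters it is 'present'.
Only Taxon 2, Taxon 3, Taxon 5, Taxon 8, and Taxon 9 show the derived state 'present' for C1, supporting them as a clade.
C2: derived state 'present' in Taxon 3 and Taxon 5 only — synapomorphy for {Taxon 3, Taxon 5}.
C3 (derived state 'present') is shared by Taxon 3, Taxon 5, and Taxon 9 — a synapomorphy uniting that clade.
C4 (derived state 'present') is shared by all ingroup taxa — unites the whole ingroup.
C5 (derived state 'absent') is shared by Taxon 2, Taxon 3, Taxon 5, and Taxon 9 — a synapomorphy uniting that clade.
Most parsimonious ingroup topology: (((Taxon 2,(Taxon 9,(Taxon 5,Taxon 3))),Taxon 8),Taxon 1).
Taxon 1 is sister to the clade containing all other ingroup taxa, so it is the earliest-diverging (most basal) ingroup lineage.

Taxon 1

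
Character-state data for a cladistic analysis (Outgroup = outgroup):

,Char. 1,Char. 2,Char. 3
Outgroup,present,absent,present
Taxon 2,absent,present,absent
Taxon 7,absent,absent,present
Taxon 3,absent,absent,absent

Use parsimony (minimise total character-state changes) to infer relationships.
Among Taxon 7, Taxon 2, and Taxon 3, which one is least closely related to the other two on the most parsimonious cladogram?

Taxon 7

Character polarity is set by the outgroup: the derived state is whichever differs from the outgroup's state, so for Char. 1, Char. 3 the derived state is 'absent', and for the remaining characters it is 'present'.
All ingroup taxa share the derived state 'absent' for Char. 1; it defines the ingroup but does not resolve relationships within it.
Char. 2 (derived state 'present') is unique to Taxon 2 (autapomorphy; uninformative for grouping).
Only Taxon 2 and Taxon 3 show the derived state 'absent' for Char. 3, supporting them as a clade.
Most parsimonious ingroup topology: ((Taxon 2,Taxon 3),Taxon 7).
Taxon 2 and Taxon 3 share a more recent common ancestor with each other than either does with Taxon 7, so Taxon 7 is the least closely related of the three.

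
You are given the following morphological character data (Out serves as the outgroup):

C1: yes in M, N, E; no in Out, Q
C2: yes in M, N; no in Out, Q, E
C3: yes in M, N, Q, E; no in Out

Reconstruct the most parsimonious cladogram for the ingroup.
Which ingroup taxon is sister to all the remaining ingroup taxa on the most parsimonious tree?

The outgroup has state 'no' for every character, so 'yes' is the derived state throughout.
C1 (derived state 'yes') is shared by E, M, and N — a synapomorphy uniting that clade.
Only M and N show the derived state 'yes' for C2, supporting them as a clade.
C3 (derived state 'yes') is shared by all ingroup taxa — unites the whole ingroup.
Most parsimonious ingroup topology: (((M,N),E),Q).
Q is sister to the clade containing all other ingroup taxa, so it is the earliest-diverging (most basal) ingroup lineage.

Q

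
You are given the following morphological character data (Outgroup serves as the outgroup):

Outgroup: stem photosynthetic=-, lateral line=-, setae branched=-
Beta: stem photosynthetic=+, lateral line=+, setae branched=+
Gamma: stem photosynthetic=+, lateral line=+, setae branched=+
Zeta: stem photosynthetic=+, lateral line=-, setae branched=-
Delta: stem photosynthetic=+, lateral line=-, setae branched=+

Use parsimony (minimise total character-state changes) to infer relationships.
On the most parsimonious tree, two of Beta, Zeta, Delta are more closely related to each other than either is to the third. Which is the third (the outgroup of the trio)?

The outgroup has state '-' for every character, so '+' is the derived state throughout.
stem photosynthetic (derived state '+') is shared by all ingroup taxa — unites the whole ingroup.
lateral line: derived state '+' in Beta and Gamma only — synapomorphy for {Beta, Gamma}.
setae branched (derived state '+') is shared by Beta, Delta, and Gamma — a synapomorphy uniting that clade.
Most parsimonious ingroup topology: (((Beta,Gamma),Delta),Zeta).
Beta and Delta share a more recent common ancestor with each other than either does with Zeta, so Zeta is the least closely related of the three.

Zeta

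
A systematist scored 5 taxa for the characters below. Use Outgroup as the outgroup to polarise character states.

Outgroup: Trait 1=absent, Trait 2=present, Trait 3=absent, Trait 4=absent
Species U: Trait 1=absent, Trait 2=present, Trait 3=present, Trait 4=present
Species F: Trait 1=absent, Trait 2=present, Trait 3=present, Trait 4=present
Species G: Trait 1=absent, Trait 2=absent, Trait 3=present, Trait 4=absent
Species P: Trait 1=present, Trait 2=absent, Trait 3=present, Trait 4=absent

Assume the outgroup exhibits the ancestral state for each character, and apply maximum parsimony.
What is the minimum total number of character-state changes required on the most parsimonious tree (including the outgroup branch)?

Character polarity is set by the outgroup: the derived state is whichever differs from the outgroup's state, so for Trait 2 the derived state is 'absent', and for the remaining characters it is 'present'.
Trait 1: derived state 'present' in Species P only — an autapomorphy, so it tells us nothing about relationships among taxa.
Only Species G and Species P show the derived state 'absent' for Trait 2, supporting them as a clade.
All ingroup taxa share the derived state 'present' for Trait 3; it defines the ingroup but does not resolve relationships within it.
Only Species F and Species U show the derived state 'present' for Trait 4, supporting them as a clade.
Most parsimonious ingroup topology: ((Species U,Species F),(Species G,Species P)).
Changes per character on this tree: Trait 1: 1; Trait 2: 1; Trait 3: 1; Trait 4: 1.
Total = 4.

4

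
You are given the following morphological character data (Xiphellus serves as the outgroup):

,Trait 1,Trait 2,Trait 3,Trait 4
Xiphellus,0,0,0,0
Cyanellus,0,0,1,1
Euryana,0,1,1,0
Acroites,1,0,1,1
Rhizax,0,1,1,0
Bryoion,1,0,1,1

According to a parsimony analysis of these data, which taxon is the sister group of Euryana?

Rhizax

The outgroup has state '0' for every character, so '1' is the derived state throughout.
Only Acroites and Bryoion show the derived state '1' for Trait 1, supporting them as a clade.
Trait 2 (derived state '1') is shared by Euryana and Rhizax — a synapomorphy uniting that clade.
Trait 3 (derived state '1') is shared by all ingroup taxa — unites the whole ingroup.
Only Acroites, Bryoion, and Cyanellus show the derived state '1' for Trait 4, supporting them as a clade.
Most parsimonious ingroup topology: ((Cyanellus,(Acroites,Bryoion)),(Euryana,Rhizax)).
Euryana and Rhizax form a cherry on this tree, so they are sister taxa.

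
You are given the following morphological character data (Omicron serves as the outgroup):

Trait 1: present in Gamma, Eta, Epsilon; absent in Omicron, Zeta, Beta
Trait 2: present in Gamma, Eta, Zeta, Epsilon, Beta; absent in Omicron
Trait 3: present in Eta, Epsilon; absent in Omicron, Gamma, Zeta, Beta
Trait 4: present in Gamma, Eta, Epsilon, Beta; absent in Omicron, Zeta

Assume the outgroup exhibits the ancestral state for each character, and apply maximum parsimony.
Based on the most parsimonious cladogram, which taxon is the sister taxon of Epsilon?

The outgroup has state 'absent' for every character, so 'present' is the derived state throughout.
Trait 1: derived state 'present' in Epsilon, Eta, and Gamma only — synapomorphy for {Epsilon, Eta, Gamma}.
All ingroup taxa share the derived state 'present' for Trait 2; it defines the ingroup but does not resolve relationships within it.
Trait 3 (derived state 'present') is shared by Epsilon and Eta — a synapomorphy uniting that clade.
Trait 4 (derived state 'present') is shared by Beta, Epsilon, Eta, and Gamma — a synapomorphy uniting that clade.
Most parsimonious ingroup topology: (((Gamma,(Eta,Epsilon)),Beta),Zeta).
Epsilon and Eta form a cherry on this tree, so they are sister taxa.

Eta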